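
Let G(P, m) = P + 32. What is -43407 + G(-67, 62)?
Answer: -43442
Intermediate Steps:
G(P, m) = 32 + P
-43407 + G(-67, 62) = -43407 + (32 - 67) = -43407 - 35 = -43442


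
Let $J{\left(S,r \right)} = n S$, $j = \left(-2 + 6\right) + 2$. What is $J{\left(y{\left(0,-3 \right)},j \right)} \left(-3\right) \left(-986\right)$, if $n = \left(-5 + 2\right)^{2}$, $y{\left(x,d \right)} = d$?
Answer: $-79866$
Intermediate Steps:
$n = 9$ ($n = \left(-3\right)^{2} = 9$)
$j = 6$ ($j = 4 + 2 = 6$)
$J{\left(S,r \right)} = 9 S$
$J{\left(y{\left(0,-3 \right)},j \right)} \left(-3\right) \left(-986\right) = 9 \left(-3\right) \left(-3\right) \left(-986\right) = \left(-27\right) \left(-3\right) \left(-986\right) = 81 \left(-986\right) = -79866$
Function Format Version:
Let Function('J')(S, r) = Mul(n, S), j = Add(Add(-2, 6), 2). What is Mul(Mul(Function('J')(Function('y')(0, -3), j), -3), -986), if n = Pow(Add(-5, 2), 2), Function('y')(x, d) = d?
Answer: -79866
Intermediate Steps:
n = 9 (n = Pow(-3, 2) = 9)
j = 6 (j = Add(4, 2) = 6)
Function('J')(S, r) = Mul(9, S)
Mul(Mul(Function('J')(Function('y')(0, -3), j), -3), -986) = Mul(Mul(Mul(9, -3), -3), -986) = Mul(Mul(-27, -3), -986) = Mul(81, -986) = -79866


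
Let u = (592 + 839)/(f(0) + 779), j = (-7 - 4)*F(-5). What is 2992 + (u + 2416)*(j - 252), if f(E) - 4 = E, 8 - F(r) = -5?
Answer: -27609447/29 ≈ -9.5205e+5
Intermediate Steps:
F(r) = 13 (F(r) = 8 - 1*(-5) = 8 + 5 = 13)
f(E) = 4 + E
j = -143 (j = (-7 - 4)*13 = -11*13 = -143)
u = 53/29 (u = (592 + 839)/((4 + 0) + 779) = 1431/(4 + 779) = 1431/783 = 1431*(1/783) = 53/29 ≈ 1.8276)
2992 + (u + 2416)*(j - 252) = 2992 + (53/29 + 2416)*(-143 - 252) = 2992 + (70117/29)*(-395) = 2992 - 27696215/29 = -27609447/29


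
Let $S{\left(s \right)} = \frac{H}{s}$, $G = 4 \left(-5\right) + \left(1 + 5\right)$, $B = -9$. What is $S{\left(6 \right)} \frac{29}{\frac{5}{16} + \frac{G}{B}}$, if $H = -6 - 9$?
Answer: $- \frac{10440}{269} \approx -38.81$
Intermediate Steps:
$H = -15$ ($H = -6 - 9 = -15$)
$G = -14$ ($G = -20 + 6 = -14$)
$S{\left(s \right)} = - \frac{15}{s}$
$S{\left(6 \right)} \frac{29}{\frac{5}{16} + \frac{G}{B}} = - \frac{15}{6} \frac{29}{\frac{5}{16} - \frac{14}{-9}} = \left(-15\right) \frac{1}{6} \frac{29}{5 \cdot \frac{1}{16} - - \frac{14}{9}} = - \frac{5 \frac{29}{\frac{5}{16} + \frac{14}{9}}}{2} = - \frac{5 \frac{29}{\frac{269}{144}}}{2} = - \frac{5 \cdot 29 \cdot \frac{144}{269}}{2} = \left(- \frac{5}{2}\right) \frac{4176}{269} = - \frac{10440}{269}$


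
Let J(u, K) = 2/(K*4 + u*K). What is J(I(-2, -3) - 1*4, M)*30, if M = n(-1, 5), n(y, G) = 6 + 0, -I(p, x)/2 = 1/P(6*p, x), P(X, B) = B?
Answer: 15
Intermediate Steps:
I(p, x) = -2/x
n(y, G) = 6
M = 6
J(u, K) = 2/(4*K + K*u)
J(I(-2, -3) - 1*4, M)*30 = (2/(6*(4 + (-2/(-3) - 1*4))))*30 = (2*(⅙)/(4 + (-2*(-⅓) - 4)))*30 = (2*(⅙)/(4 + (⅔ - 4)))*30 = (2*(⅙)/(4 - 10/3))*30 = (2*(⅙)/(⅔))*30 = (2*(⅙)*(3/2))*30 = (½)*30 = 15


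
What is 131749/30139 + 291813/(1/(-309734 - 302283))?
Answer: -5382660142336370/30139 ≈ -1.7859e+11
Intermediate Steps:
131749/30139 + 291813/(1/(-309734 - 302283)) = 131749*(1/30139) + 291813/(1/(-612017)) = 131749/30139 + 291813/(-1/612017) = 131749/30139 + 291813*(-612017) = 131749/30139 - 178594516821 = -5382660142336370/30139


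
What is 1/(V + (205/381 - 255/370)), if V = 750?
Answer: 28194/21141239 ≈ 0.0013336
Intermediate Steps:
1/(V + (205/381 - 255/370)) = 1/(750 + (205/381 - 255/370)) = 1/(750 + (205*(1/381) - 255*1/370)) = 1/(750 + (205/381 - 51/74)) = 1/(750 - 4261/28194) = 1/(21141239/28194) = 28194/21141239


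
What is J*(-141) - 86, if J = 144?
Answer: -20390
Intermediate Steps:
J*(-141) - 86 = 144*(-141) - 86 = -20304 - 86 = -20390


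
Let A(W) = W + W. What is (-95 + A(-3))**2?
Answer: 10201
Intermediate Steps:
A(W) = 2*W
(-95 + A(-3))**2 = (-95 + 2*(-3))**2 = (-95 - 6)**2 = (-101)**2 = 10201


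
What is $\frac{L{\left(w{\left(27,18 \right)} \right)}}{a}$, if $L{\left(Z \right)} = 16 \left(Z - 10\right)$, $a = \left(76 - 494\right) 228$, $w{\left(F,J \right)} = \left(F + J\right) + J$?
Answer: $- \frac{106}{11913} \approx -0.0088978$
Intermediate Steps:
$w{\left(F,J \right)} = F + 2 J$
$a = -95304$ ($a = \left(-418\right) 228 = -95304$)
$L{\left(Z \right)} = -160 + 16 Z$ ($L{\left(Z \right)} = 16 \left(-10 + Z\right) = -160 + 16 Z$)
$\frac{L{\left(w{\left(27,18 \right)} \right)}}{a} = \frac{-160 + 16 \left(27 + 2 \cdot 18\right)}{-95304} = \left(-160 + 16 \left(27 + 36\right)\right) \left(- \frac{1}{95304}\right) = \left(-160 + 16 \cdot 63\right) \left(- \frac{1}{95304}\right) = \left(-160 + 1008\right) \left(- \frac{1}{95304}\right) = 848 \left(- \frac{1}{95304}\right) = - \frac{106}{11913}$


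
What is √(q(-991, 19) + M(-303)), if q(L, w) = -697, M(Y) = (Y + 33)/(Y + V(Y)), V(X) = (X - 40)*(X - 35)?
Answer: I*√9319289348587/115631 ≈ 26.401*I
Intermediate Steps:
V(X) = (-40 + X)*(-35 + X)
M(Y) = (33 + Y)/(1400 + Y² - 74*Y) (M(Y) = (Y + 33)/(Y + (1400 + Y² - 75*Y)) = (33 + Y)/(1400 + Y² - 74*Y))
√(q(-991, 19) + M(-303)) = √(-697 + (33 - 303)/(1400 + (-303)² - 74*(-303))) = √(-697 - 270/(1400 + 91809 + 22422)) = √(-697 - 270/115631) = √(-80595077/115631) = I*√9319289348587/115631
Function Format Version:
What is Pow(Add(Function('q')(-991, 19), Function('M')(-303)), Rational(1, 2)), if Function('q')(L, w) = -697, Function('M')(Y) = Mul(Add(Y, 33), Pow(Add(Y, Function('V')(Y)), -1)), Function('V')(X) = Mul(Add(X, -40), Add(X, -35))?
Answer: Mul(Rational(1, 115631), I, Pow(9319289348587, Rational(1, 2))) ≈ Mul(26.401, I)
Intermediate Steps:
Function('V')(X) = Mul(Add(-40, X), Add(-35, X))
Function('M')(Y) = Mul(Pow(Add(1400, Pow(Y, 2), Mul(-74, Y)), -1), Add(33, Y)) (Function('M')(Y) = Mul(Add(Y, 33), Pow(Add(Y, Add(1400, Pow(Y, 2), Mul(-75, Y))), -1)) = Mul(Add(33, Y), Pow(Add(1400, Pow(Y, 2), Mul(-74, Y)), -1)) = Mul(Pow(Add(1400, Pow(Y, 2), Mul(-74, Y)), -1), Add(33, Y)))
Pow(Add(Function('q')(-991, 19), Function('M')(-303)), Rational(1, 2)) = Pow(Add(-697, Mul(Pow(Add(1400, Pow(-303, 2), Mul(-74, -303)), -1), Add(33, -303))), Rational(1, 2)) = Pow(Add(-697, Mul(Pow(Add(1400, 91809, 22422), -1), -270)), Rational(1, 2)) = Pow(Add(-697, Mul(Pow(115631, -1), -270)), Rational(1, 2)) = Pow(Add(-697, Mul(Rational(1, 115631), -270)), Rational(1, 2)) = Pow(Add(-697, Rational(-270, 115631)), Rational(1, 2)) = Pow(Rational(-80595077, 115631), Rational(1, 2)) = Mul(Rational(1, 115631), I, Pow(9319289348587, Rational(1, 2)))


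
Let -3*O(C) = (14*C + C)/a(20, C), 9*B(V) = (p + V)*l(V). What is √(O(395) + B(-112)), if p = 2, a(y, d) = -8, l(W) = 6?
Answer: 7*√510/12 ≈ 13.174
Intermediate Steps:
B(V) = 4/3 + 2*V/3 (B(V) = ((2 + V)*6)/9 = (12 + 6*V)/9 = 4/3 + 2*V/3)
O(C) = 5*C/8 (O(C) = -(14*C + C)/(3*(-8)) = -15*C*(-1)/(3*8) = -(-5)*C/8 = 5*C/8)
√(O(395) + B(-112)) = √((5/8)*395 + (4/3 + (⅔)*(-112))) = √(1975/8 + (4/3 - 224/3)) = √(1975/8 - 220/3) = √(4165/24) = 7*√510/12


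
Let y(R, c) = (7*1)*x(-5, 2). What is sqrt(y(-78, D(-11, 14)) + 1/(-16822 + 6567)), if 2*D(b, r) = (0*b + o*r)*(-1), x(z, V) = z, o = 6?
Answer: I*sqrt(3680786130)/10255 ≈ 5.9161*I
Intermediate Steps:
D(b, r) = -3*r (D(b, r) = ((0*b + 6*r)*(-1))/2 = ((0 + 6*r)*(-1))/2 = ((6*r)*(-1))/2 = (-6*r)/2 = -3*r)
y(R, c) = -35 (y(R, c) = (7*1)*(-5) = 7*(-5) = -35)
sqrt(y(-78, D(-11, 14)) + 1/(-16822 + 6567)) = sqrt(-35 + 1/(-16822 + 6567)) = sqrt(-35 + 1/(-10255)) = sqrt(-35 - 1/10255) = sqrt(-358926/10255) = I*sqrt(3680786130)/10255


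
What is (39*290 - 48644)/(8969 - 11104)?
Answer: 37334/2135 ≈ 17.487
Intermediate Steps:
(39*290 - 48644)/(8969 - 11104) = (11310 - 48644)/(-2135) = -37334*(-1/2135) = 37334/2135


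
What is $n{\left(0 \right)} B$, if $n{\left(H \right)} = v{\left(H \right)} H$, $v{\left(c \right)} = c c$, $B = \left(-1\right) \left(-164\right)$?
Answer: $0$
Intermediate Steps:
$B = 164$
$v{\left(c \right)} = c^{2}$
$n{\left(H \right)} = H^{3}$ ($n{\left(H \right)} = H^{2} H = H^{3}$)
$n{\left(0 \right)} B = 0^{3} \cdot 164 = 0 \cdot 164 = 0$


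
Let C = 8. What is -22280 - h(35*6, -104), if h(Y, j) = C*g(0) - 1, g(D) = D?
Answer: -22279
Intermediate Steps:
h(Y, j) = -1 (h(Y, j) = 8*0 - 1 = 0 - 1 = -1)
-22280 - h(35*6, -104) = -22280 - 1*(-1) = -22280 + 1 = -22279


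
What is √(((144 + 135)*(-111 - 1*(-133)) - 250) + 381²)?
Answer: √151049 ≈ 388.65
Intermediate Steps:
√(((144 + 135)*(-111 - 1*(-133)) - 250) + 381²) = √((279*(-111 + 133) - 250) + 145161) = √((279*22 - 250) + 145161) = √((6138 - 250) + 145161) = √(5888 + 145161) = √151049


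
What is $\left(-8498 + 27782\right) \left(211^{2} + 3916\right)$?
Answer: $934059108$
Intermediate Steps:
$\left(-8498 + 27782\right) \left(211^{2} + 3916\right) = 19284 \left(44521 + 3916\right) = 19284 \cdot 48437 = 934059108$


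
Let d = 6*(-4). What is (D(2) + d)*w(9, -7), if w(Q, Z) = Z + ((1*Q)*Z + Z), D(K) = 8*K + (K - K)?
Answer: 616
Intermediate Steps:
D(K) = 8*K (D(K) = 8*K + 0 = 8*K)
d = -24
w(Q, Z) = 2*Z + Q*Z (w(Q, Z) = Z + (Q*Z + Z) = Z + (Z + Q*Z) = 2*Z + Q*Z)
(D(2) + d)*w(9, -7) = (8*2 - 24)*(-7*(2 + 9)) = (16 - 24)*(-7*11) = -8*(-77) = 616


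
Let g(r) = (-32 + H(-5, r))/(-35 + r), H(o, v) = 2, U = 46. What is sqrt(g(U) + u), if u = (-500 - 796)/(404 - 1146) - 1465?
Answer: I*sqrt(24415264027)/4081 ≈ 38.288*I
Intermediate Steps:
u = -542867/371 (u = -1296/(-742) - 1465 = -1296*(-1/742) - 1465 = 648/371 - 1465 = -542867/371 ≈ -1463.3)
g(r) = -30/(-35 + r) (g(r) = (-32 + 2)/(-35 + r) = -30/(-35 + r))
sqrt(g(U) + u) = sqrt(-30/(-35 + 46) - 542867/371) = sqrt(-30/11 - 542867/371) = sqrt(-5982667/4081) = I*sqrt(24415264027)/4081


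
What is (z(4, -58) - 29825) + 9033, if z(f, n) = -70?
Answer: -20862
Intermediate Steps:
(z(4, -58) - 29825) + 9033 = (-70 - 29825) + 9033 = -29895 + 9033 = -20862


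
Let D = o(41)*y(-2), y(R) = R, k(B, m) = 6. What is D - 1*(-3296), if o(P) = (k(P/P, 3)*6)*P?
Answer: 344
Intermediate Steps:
o(P) = 36*P (o(P) = (6*6)*P = 36*P)
D = -2952 (D = (36*41)*(-2) = 1476*(-2) = -2952)
D - 1*(-3296) = -2952 - 1*(-3296) = -2952 + 3296 = 344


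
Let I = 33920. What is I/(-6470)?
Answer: -3392/647 ≈ -5.2427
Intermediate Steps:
I/(-6470) = 33920/(-6470) = 33920*(-1/6470) = -3392/647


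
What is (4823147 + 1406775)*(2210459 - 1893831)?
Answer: 1972567743016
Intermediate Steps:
(4823147 + 1406775)*(2210459 - 1893831) = 6229922*316628 = 1972567743016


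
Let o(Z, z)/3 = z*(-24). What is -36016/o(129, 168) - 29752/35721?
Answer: 306431/142884 ≈ 2.1446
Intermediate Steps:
o(Z, z) = -72*z (o(Z, z) = 3*(z*(-24)) = 3*(-24*z) = -72*z)
-36016/o(129, 168) - 29752/35721 = -36016/((-72*168)) - 29752/35721 = -36016/(-12096) - 29752*1/35721 = -36016*(-1/12096) - 29752/35721 = 2251/756 - 29752/35721 = 306431/142884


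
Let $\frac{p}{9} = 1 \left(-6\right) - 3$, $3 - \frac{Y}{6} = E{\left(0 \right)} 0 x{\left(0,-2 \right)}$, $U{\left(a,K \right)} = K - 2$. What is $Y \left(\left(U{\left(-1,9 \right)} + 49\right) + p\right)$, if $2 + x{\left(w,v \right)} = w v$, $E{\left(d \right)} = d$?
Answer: $-450$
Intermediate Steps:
$x{\left(w,v \right)} = -2 + v w$ ($x{\left(w,v \right)} = -2 + w v = -2 + v w$)
$U{\left(a,K \right)} = -2 + K$
$Y = 18$ ($Y = 18 - 6 \cdot 0 \cdot 0 \left(-2 - 0\right) = 18 - 6 \cdot 0 \left(-2 + 0\right) = 18 - 6 \cdot 0 \left(-2\right) = 18 - 0 = 18 + 0 = 18$)
$p = -81$ ($p = 9 \left(1 \left(-6\right) - 3\right) = 9 \left(-6 - 3\right) = 9 \left(-9\right) = -81$)
$Y \left(\left(U{\left(-1,9 \right)} + 49\right) + p\right) = 18 \left(\left(\left(-2 + 9\right) + 49\right) - 81\right) = 18 \left(\left(7 + 49\right) - 81\right) = 18 \left(56 - 81\right) = 18 \left(-25\right) = -450$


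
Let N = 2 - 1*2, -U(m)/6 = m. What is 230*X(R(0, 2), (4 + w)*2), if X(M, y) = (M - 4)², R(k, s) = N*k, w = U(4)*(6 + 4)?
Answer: 3680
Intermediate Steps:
U(m) = -6*m
w = -240 (w = (-6*4)*(6 + 4) = -24*10 = -240)
N = 0 (N = 2 - 2 = 0)
R(k, s) = 0 (R(k, s) = 0*k = 0)
X(M, y) = (-4 + M)²
230*X(R(0, 2), (4 + w)*2) = 230*(-4 + 0)² = 230*(-4)² = 230*16 = 3680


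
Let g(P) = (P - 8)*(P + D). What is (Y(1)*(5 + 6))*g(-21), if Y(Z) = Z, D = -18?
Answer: 12441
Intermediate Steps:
g(P) = (-18 + P)*(-8 + P) (g(P) = (P - 8)*(P - 18) = (-8 + P)*(-18 + P) = (-18 + P)*(-8 + P))
(Y(1)*(5 + 6))*g(-21) = (1*(5 + 6))*(144 + (-21)**2 - 26*(-21)) = (1*11)*(144 + 441 + 546) = 11*1131 = 12441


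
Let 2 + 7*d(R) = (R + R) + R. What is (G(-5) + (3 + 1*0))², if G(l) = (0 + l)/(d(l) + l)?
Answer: 36481/2704 ≈ 13.491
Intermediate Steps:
d(R) = -2/7 + 3*R/7 (d(R) = -2/7 + ((R + R) + R)/7 = -2/7 + (2*R + R)/7 = -2/7 + (3*R)/7 = -2/7 + 3*R/7)
G(l) = l/(-2/7 + 10*l/7) (G(l) = (0 + l)/((-2/7 + 3*l/7) + l) = l/(-2/7 + 10*l/7))
(G(-5) + (3 + 1*0))² = ((7/2)*(-5)/(-1 + 5*(-5)) + (3 + 1*0))² = ((7/2)*(-5)/(-1 - 25) + (3 + 0))² = ((7/2)*(-5)/(-26) + 3)² = ((7/2)*(-5)*(-1/26) + 3)² = (35/52 + 3)² = (191/52)² = 36481/2704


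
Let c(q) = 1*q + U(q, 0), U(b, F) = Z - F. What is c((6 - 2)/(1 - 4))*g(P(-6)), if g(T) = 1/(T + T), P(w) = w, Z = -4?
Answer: 4/9 ≈ 0.44444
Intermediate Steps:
U(b, F) = -4 - F
g(T) = 1/(2*T)
c(q) = -4 + q (c(q) = 1*q + (-4 - 1*0) = q + (-4 + 0) = q - 4 = -4 + q)
c((6 - 2)/(1 - 4))*g(P(-6)) = (-4 + (6 - 2)/(1 - 4))*((½)/(-6)) = (-4 + 4/(-3))*((½)*(-⅙)) = (-4 + 4*(-⅓))*(-1/12) = (-4 - 4/3)*(-1/12) = -16/3*(-1/12) = 4/9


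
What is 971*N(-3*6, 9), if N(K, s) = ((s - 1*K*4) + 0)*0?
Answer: 0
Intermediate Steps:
N(K, s) = 0 (N(K, s) = ((s - K*4) + 0)*0 = ((s - 4*K) + 0)*0 = (s - 4*K)*0 = 0)
971*N(-3*6, 9) = 971*0 = 0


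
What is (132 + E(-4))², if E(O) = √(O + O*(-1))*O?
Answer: 17424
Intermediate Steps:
E(O) = 0 (E(O) = √(O - O)*O = √0*O = 0*O = 0)
(132 + E(-4))² = (132 + 0)² = 132² = 17424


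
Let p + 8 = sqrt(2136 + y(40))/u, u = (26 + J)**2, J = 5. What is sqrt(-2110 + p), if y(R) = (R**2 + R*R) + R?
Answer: sqrt(-2035398 + 16*sqrt(21))/31 ≈ 46.021*I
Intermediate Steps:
u = 961 (u = (26 + 5)**2 = 31**2 = 961)
y(R) = R + 2*R**2 (y(R) = (R**2 + R**2) + R = 2*R**2 + R = R + 2*R**2)
p = -8 + 16*sqrt(21)/961 (p = -8 + sqrt(2136 + 40*(1 + 2*40))/961 = -8 + sqrt(2136 + 40*(1 + 80))*(1/961) = -8 + sqrt(2136 + 40*81)*(1/961) = -8 + sqrt(2136 + 3240)*(1/961) = -8 + sqrt(5376)*(1/961) = -8 + (16*sqrt(21))*(1/961) = -8 + 16*sqrt(21)/961 ≈ -7.9237)
sqrt(-2110 + p) = sqrt(-2110 + (-8 + 16*sqrt(21)/961)) = sqrt(-2118 + 16*sqrt(21)/961)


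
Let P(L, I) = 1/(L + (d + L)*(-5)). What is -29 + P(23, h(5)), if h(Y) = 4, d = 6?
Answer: -3539/122 ≈ -29.008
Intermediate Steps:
P(L, I) = 1/(-30 - 4*L) (P(L, I) = 1/(L + (6 + L)*(-5)) = 1/(L + (-30 - 5*L)) = 1/(-30 - 4*L))
-29 + P(23, h(5)) = -29 - 1/(30 + 4*23) = -29 - 1/(30 + 92) = -29 - 1/122 = -3539/122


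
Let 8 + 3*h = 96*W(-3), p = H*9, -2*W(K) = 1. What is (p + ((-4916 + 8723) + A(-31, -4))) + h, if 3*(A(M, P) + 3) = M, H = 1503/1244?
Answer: 4709627/1244 ≈ 3785.9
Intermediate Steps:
H = 1503/1244 (H = 1503*(1/1244) = 1503/1244 ≈ 1.2082)
W(K) = -½ (W(K) = -½*1 = -½)
p = 13527/1244 (p = (1503/1244)*9 = 13527/1244 ≈ 10.874)
A(M, P) = -3 + M/3
h = -56/3 (h = -8/3 + (96*(-½))/3 = -8/3 + (⅓)*(-48) = -8/3 - 16 = -56/3 ≈ -18.667)
(p + ((-4916 + 8723) + A(-31, -4))) + h = (13527/1244 + ((-4916 + 8723) + (-3 + (⅓)*(-31)))) - 56/3 = (13527/1244 + (3807 + (-3 - 31/3))) - 56/3 = (13527/1244 + (3807 - 40/3)) - 56/3 = (13527/1244 + 11381/3) - 56/3 = 14198545/3732 - 56/3 = 4709627/1244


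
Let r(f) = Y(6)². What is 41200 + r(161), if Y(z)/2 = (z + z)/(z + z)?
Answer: 41204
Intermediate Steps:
Y(z) = 2 (Y(z) = 2*((z + z)/(z + z)) = 2*((2*z)/((2*z))) = 2*((2*z)*(1/(2*z))) = 2*1 = 2)
r(f) = 4 (r(f) = 2² = 4)
41200 + r(161) = 41200 + 4 = 41204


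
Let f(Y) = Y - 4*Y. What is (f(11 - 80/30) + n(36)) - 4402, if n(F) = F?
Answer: -4391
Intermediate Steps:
f(Y) = -3*Y
(f(11 - 80/30) + n(36)) - 4402 = (-3*(11 - 80/30) + 36) - 4402 = (-3*(11 - 1*8/3) + 36) - 4402 = (-3*(11 - 8/3) + 36) - 4402 = (-3*25/3 + 36) - 4402 = (-25 + 36) - 4402 = 11 - 4402 = -4391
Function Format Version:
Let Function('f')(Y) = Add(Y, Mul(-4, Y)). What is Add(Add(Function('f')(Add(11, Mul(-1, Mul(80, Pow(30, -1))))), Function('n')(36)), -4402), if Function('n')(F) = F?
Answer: -4391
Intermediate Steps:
Function('f')(Y) = Mul(-3, Y)
Add(Add(Function('f')(Add(11, Mul(-1, Mul(80, Pow(30, -1))))), Function('n')(36)), -4402) = Add(Add(Mul(-3, Add(11, Mul(-1, Mul(80, Pow(30, -1))))), 36), -4402) = Add(Add(Mul(-3, Add(11, Mul(-1, Mul(80, Rational(1, 30))))), 36), -4402) = Add(Add(Mul(-3, Add(11, Mul(-1, Rational(8, 3)))), 36), -4402) = Add(Add(Mul(-3, Add(11, Rational(-8, 3))), 36), -4402) = Add(Add(Mul(-3, Rational(25, 3)), 36), -4402) = Add(Add(-25, 36), -4402) = Add(11, -4402) = -4391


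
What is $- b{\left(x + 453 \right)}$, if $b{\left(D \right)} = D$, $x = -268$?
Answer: $-185$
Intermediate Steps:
$- b{\left(x + 453 \right)} = - (-268 + 453) = \left(-1\right) 185 = -185$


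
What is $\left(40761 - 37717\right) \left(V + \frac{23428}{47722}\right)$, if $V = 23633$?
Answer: $\frac{1716568604988}{23861} \approx 7.194 \cdot 10^{7}$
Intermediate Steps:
$\left(40761 - 37717\right) \left(V + \frac{23428}{47722}\right) = \left(40761 - 37717\right) \left(23633 + \frac{23428}{47722}\right) = 3044 \left(23633 + 23428 \cdot \frac{1}{47722}\right) = 3044 \left(23633 + \frac{11714}{23861}\right) = 3044 \cdot \frac{563918727}{23861} = \frac{1716568604988}{23861}$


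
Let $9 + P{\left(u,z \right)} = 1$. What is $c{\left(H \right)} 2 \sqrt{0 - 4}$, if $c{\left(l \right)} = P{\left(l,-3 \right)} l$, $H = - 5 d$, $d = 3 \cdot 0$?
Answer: $0$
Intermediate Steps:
$d = 0$
$P{\left(u,z \right)} = -8$ ($P{\left(u,z \right)} = -9 + 1 = -8$)
$H = 0$ ($H = \left(-5\right) 0 = 0$)
$c{\left(l \right)} = - 8 l$
$c{\left(H \right)} 2 \sqrt{0 - 4} = \left(-8\right) 0 \cdot 2 \sqrt{0 - 4} = 0 \cdot 2 \sqrt{-4} = 0 \cdot 2 \cdot 2 i = 0 \cdot 4 i = 0$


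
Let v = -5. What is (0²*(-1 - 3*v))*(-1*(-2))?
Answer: 0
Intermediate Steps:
(0²*(-1 - 3*v))*(-1*(-2)) = (0²*(-1 - 3*(-5)))*(-1*(-2)) = (0*(-1 + 15))*2 = (0*14)*2 = 0*2 = 0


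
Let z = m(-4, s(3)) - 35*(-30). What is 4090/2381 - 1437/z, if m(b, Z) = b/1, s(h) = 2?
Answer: 856643/2490526 ≈ 0.34396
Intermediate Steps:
m(b, Z) = b (m(b, Z) = b*1 = b)
z = 1046 (z = -4 - 35*(-30) = -4 + 1050 = 1046)
4090/2381 - 1437/z = 4090/2381 - 1437/1046 = 856643/2490526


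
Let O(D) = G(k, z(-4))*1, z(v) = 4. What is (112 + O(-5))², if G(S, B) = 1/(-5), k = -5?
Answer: 312481/25 ≈ 12499.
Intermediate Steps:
G(S, B) = -⅕
O(D) = -⅕ (O(D) = -⅕*1 = -⅕)
(112 + O(-5))² = (112 - ⅕)² = (559/5)² = 312481/25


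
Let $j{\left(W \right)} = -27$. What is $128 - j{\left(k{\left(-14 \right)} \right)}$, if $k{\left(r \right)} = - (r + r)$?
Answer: $155$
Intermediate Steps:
$k{\left(r \right)} = - 2 r$
$128 - j{\left(k{\left(-14 \right)} \right)} = 128 - -27 = 128 + 27 = 155$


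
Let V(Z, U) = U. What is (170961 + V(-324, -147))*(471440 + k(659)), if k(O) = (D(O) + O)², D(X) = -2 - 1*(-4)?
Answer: 155160775854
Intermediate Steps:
D(X) = 2 (D(X) = -2 + 4 = 2)
k(O) = (2 + O)²
(170961 + V(-324, -147))*(471440 + k(659)) = (170961 - 147)*(471440 + (2 + 659)²) = 170814*(471440 + 661²) = 170814*(471440 + 436921) = 170814*908361 = 155160775854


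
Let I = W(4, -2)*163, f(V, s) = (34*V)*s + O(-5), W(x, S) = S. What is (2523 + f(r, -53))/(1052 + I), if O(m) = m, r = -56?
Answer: 51715/363 ≈ 142.47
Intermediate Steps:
f(V, s) = -5 + 34*V*s (f(V, s) = (34*V)*s - 5 = 34*V*s - 5 = -5 + 34*V*s)
I = -326 (I = -2*163 = -326)
(2523 + f(r, -53))/(1052 + I) = (2523 + (-5 + 34*(-56)*(-53)))/(1052 - 326) = (2523 + (-5 + 100912))/726 = (2523 + 100907)*(1/726) = 103430*(1/726) = 51715/363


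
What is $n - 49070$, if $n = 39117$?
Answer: $-9953$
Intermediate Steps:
$n - 49070 = 39117 - 49070 = -9953$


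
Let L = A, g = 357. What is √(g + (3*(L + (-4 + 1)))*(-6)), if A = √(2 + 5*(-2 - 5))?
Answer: √(411 - 18*I*√33) ≈ 20.43 - 2.5306*I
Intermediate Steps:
A = I*√33 (A = √(2 + 5*(-7)) = √(2 - 35) = √(-33) = I*√33 ≈ 5.7446*I)
L = I*√33 ≈ 5.7446*I
√(g + (3*(L + (-4 + 1)))*(-6)) = √(357 + (3*(I*√33 + (-4 + 1)))*(-6)) = √(357 + (3*(I*√33 - 3))*(-6)) = √(357 + (3*(-3 + I*√33))*(-6)) = √(357 + (-9 + 3*I*√33)*(-6)) = √(357 + (54 - 18*I*√33)) = √(411 - 18*I*√33)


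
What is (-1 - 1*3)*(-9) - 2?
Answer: 34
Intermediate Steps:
(-1 - 1*3)*(-9) - 2 = (-1 - 3)*(-9) - 2 = -4*(-9) - 2 = 36 - 2 = 34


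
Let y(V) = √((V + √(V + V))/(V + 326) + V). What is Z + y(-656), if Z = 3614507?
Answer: 3614507 + √(-17805480 - 330*I*√82)/165 ≈ 3.6145e+6 - 25.574*I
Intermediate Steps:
y(V) = √(V + (V + √2*√V)/(326 + V)) (y(V) = √((V + √(2*V))/(326 + V) + V) = √((V + √2*√V)/(326 + V) + V) = √(V + (V + √2*√V)/(326 + V)))
Z + y(-656) = 3614507 + √((-656 - 656*(326 - 656) + √2*√(-656))/(326 - 656)) = 3614507 + √((-656 - 656*(-330) + √2*(4*I*√41))/(-330)) = 3614507 + √(-(-656 + 216480 + 4*I*√82)/330) = 3614507 + √(-(215824 + 4*I*√82)/330) = 3614507 + √(-107912/165 - 2*I*√82/165)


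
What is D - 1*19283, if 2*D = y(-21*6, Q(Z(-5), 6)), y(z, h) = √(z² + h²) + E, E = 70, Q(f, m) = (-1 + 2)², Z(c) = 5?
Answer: -19248 + √15877/2 ≈ -19185.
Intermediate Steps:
Q(f, m) = 1 (Q(f, m) = 1² = 1)
y(z, h) = 70 + √(h² + z²) (y(z, h) = √(z² + h²) + 70 = √(h² + z²) + 70 = 70 + √(h² + z²))
D = 35 + √15877/2 (D = (70 + √(1² + (-21*6)²))/2 = (70 + √(1 + (-126)²))/2 = (70 + √(1 + 15876))/2 = (70 + √15877)/2 = 35 + √15877/2 ≈ 98.002)
D - 1*19283 = (35 + √15877/2) - 1*19283 = (35 + √15877/2) - 19283 = -19248 + √15877/2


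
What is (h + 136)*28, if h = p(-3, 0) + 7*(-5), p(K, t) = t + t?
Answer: 2828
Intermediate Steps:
p(K, t) = 2*t
h = -35 (h = 2*0 + 7*(-5) = 0 - 35 = -35)
(h + 136)*28 = (-35 + 136)*28 = 101*28 = 2828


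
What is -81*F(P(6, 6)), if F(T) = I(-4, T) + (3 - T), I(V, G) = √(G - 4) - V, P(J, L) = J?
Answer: -81 - 81*√2 ≈ -195.55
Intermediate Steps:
I(V, G) = √(-4 + G) - V
F(T) = 7 + √(-4 + T) - T (F(T) = (√(-4 + T) - 1*(-4)) + (3 - T) = (√(-4 + T) + 4) + (3 - T) = (4 + √(-4 + T)) + (3 - T) = 7 + √(-4 + T) - T)
-81*F(P(6, 6)) = -81*(7 + √(-4 + 6) - 1*6) = -81*(7 + √2 - 6) = -81*(1 + √2) = -81 - 81*√2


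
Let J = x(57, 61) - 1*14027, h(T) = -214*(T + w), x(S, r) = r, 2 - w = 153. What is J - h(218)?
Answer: 372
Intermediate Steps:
w = -151 (w = 2 - 1*153 = 2 - 153 = -151)
h(T) = 32314 - 214*T (h(T) = -214*(T - 151) = -214*(-151 + T) = 32314 - 214*T)
J = -13966 (J = 61 - 1*14027 = 61 - 14027 = -13966)
J - h(218) = -13966 - (32314 - 214*218) = -13966 - (32314 - 46652) = -13966 - 1*(-14338) = -13966 + 14338 = 372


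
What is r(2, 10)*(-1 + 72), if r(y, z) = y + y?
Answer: 284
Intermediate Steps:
r(y, z) = 2*y
r(2, 10)*(-1 + 72) = (2*2)*(-1 + 72) = 4*71 = 284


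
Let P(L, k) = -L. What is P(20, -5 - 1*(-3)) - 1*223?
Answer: -243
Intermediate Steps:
P(20, -5 - 1*(-3)) - 1*223 = -1*20 - 1*223 = -20 - 223 = -243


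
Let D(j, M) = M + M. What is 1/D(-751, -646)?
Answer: -1/1292 ≈ -0.00077399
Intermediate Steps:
D(j, M) = 2*M
1/D(-751, -646) = 1/(2*(-646)) = 1/(-1292) = -1/1292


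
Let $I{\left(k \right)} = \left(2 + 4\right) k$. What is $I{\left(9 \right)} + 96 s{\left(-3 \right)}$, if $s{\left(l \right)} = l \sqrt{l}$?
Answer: $54 - 288 i \sqrt{3} \approx 54.0 - 498.83 i$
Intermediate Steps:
$I{\left(k \right)} = 6 k$
$s{\left(l \right)} = l^{\frac{3}{2}}$
$I{\left(9 \right)} + 96 s{\left(-3 \right)} = 6 \cdot 9 + 96 \left(-3\right)^{\frac{3}{2}} = 54 + 96 \left(- 3 i \sqrt{3}\right) = 54 - 288 i \sqrt{3}$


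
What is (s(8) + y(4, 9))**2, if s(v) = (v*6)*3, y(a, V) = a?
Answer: 21904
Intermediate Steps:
s(v) = 18*v (s(v) = (6*v)*3 = 18*v)
(s(8) + y(4, 9))**2 = (18*8 + 4)**2 = (144 + 4)**2 = 148**2 = 21904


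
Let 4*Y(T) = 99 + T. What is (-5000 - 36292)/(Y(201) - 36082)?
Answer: 41292/36007 ≈ 1.1468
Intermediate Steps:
Y(T) = 99/4 + T/4 (Y(T) = (99 + T)/4 = 99/4 + T/4)
(-5000 - 36292)/(Y(201) - 36082) = (-5000 - 36292)/((99/4 + (¼)*201) - 36082) = -41292/((99/4 + 201/4) - 36082) = -41292/(75 - 36082) = -41292/(-36007) = -41292*(-1/36007) = 41292/36007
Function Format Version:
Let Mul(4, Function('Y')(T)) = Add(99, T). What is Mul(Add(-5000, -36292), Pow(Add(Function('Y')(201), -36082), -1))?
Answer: Rational(41292, 36007) ≈ 1.1468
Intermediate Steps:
Function('Y')(T) = Add(Rational(99, 4), Mul(Rational(1, 4), T)) (Function('Y')(T) = Mul(Rational(1, 4), Add(99, T)) = Add(Rational(99, 4), Mul(Rational(1, 4), T)))
Mul(Add(-5000, -36292), Pow(Add(Function('Y')(201), -36082), -1)) = Mul(Add(-5000, -36292), Pow(Add(Add(Rational(99, 4), Mul(Rational(1, 4), 201)), -36082), -1)) = Mul(-41292, Pow(Add(Add(Rational(99, 4), Rational(201, 4)), -36082), -1)) = Mul(-41292, Pow(Add(75, -36082), -1)) = Mul(-41292, Pow(-36007, -1)) = Mul(-41292, Rational(-1, 36007)) = Rational(41292, 36007)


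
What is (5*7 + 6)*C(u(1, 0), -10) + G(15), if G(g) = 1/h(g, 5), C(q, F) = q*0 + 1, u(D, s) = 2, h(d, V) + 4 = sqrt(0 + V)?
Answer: 447/11 - sqrt(5)/11 ≈ 40.433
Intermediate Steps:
h(d, V) = -4 + sqrt(V) (h(d, V) = -4 + sqrt(0 + V) = -4 + sqrt(V))
C(q, F) = 1 (C(q, F) = 0 + 1 = 1)
G(g) = 1/(-4 + sqrt(5))
(5*7 + 6)*C(u(1, 0), -10) + G(15) = (5*7 + 6)*1 + (-4/11 - sqrt(5)/11) = (35 + 6)*1 + (-4/11 - sqrt(5)/11) = 41*1 + (-4/11 - sqrt(5)/11) = 41 + (-4/11 - sqrt(5)/11) = 447/11 - sqrt(5)/11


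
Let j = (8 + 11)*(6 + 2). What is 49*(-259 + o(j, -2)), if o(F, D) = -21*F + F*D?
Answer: -183995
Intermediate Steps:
j = 152 (j = 19*8 = 152)
o(F, D) = -21*F + D*F
49*(-259 + o(j, -2)) = 49*(-259 + 152*(-21 - 2)) = 49*(-259 + 152*(-23)) = 49*(-259 - 3496) = 49*(-3755) = -183995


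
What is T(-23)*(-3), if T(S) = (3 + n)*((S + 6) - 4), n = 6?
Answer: 567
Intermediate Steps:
T(S) = 18 + 9*S (T(S) = (3 + 6)*((S + 6) - 4) = 9*((6 + S) - 4) = 9*(2 + S) = 18 + 9*S)
T(-23)*(-3) = (18 + 9*(-23))*(-3) = (18 - 207)*(-3) = -189*(-3) = 567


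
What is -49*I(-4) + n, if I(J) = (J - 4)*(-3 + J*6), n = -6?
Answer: -10590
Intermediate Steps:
I(J) = (-4 + J)*(-3 + 6*J)
-49*I(-4) + n = -49*(12 - 27*(-4) + 6*(-4)²) - 6 = -49*(12 + 108 + 6*16) - 6 = -49*(12 + 108 + 96) - 6 = -49*216 - 6 = -10584 - 6 = -10590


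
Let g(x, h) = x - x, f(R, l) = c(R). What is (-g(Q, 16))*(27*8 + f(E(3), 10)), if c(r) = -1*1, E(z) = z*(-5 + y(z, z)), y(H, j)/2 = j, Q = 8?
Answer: 0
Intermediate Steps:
y(H, j) = 2*j
E(z) = z*(-5 + 2*z)
c(r) = -1
f(R, l) = -1
g(x, h) = 0
(-g(Q, 16))*(27*8 + f(E(3), 10)) = (-1*0)*(27*8 - 1) = 0*(216 - 1) = 0*215 = 0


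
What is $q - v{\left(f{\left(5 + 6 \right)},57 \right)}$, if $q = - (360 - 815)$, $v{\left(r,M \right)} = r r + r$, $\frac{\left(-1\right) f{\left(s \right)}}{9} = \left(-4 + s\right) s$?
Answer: $-479101$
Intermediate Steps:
$f{\left(s \right)} = - 9 s \left(-4 + s\right)$ ($f{\left(s \right)} = - 9 \left(-4 + s\right) s = - 9 s \left(-4 + s\right)$)
$v{\left(r,M \right)} = r + r^{2}$ ($v{\left(r,M \right)} = r^{2} + r = r + r^{2}$)
$q = 455$ ($q = \left(-1\right) \left(-455\right) = 455$)
$q - v{\left(f{\left(5 + 6 \right)},57 \right)} = 455 - 9 \left(5 + 6\right) \left(4 - \left(5 + 6\right)\right) \left(1 + 9 \left(5 + 6\right) \left(4 - \left(5 + 6\right)\right)\right) = 455 - 9 \cdot 11 \left(4 - 11\right) \left(1 + 9 \cdot 11 \left(4 - 11\right)\right) = 455 - 9 \cdot 11 \left(-7\right) \left(1 + 9 \cdot 11 \left(-7\right)\right) = 455 - - 693 \left(1 - 693\right) = 455 - \left(-693\right) \left(-692\right) = 455 - 479556 = -479101$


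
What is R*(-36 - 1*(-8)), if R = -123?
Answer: 3444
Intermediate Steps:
R*(-36 - 1*(-8)) = -123*(-36 - 1*(-8)) = -123*(-36 + 8) = -123*(-28) = 3444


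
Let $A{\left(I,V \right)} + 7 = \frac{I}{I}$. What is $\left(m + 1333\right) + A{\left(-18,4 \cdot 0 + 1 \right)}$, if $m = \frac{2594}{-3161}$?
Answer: $\frac{4192053}{3161} \approx 1326.2$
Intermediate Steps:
$m = - \frac{2594}{3161}$ ($m = 2594 \left(- \frac{1}{3161}\right) = - \frac{2594}{3161} \approx -0.82063$)
$A{\left(I,V \right)} = -6$ ($A{\left(I,V \right)} = -7 + \frac{I}{I} = -7 + 1 = -6$)
$\left(m + 1333\right) + A{\left(-18,4 \cdot 0 + 1 \right)} = \left(- \frac{2594}{3161} + 1333\right) - 6 = \frac{4211019}{3161} - 6 = \frac{4192053}{3161}$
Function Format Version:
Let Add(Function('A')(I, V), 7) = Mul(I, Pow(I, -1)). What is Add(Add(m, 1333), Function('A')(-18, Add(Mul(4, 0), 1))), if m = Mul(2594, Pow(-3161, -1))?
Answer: Rational(4192053, 3161) ≈ 1326.2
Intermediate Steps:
m = Rational(-2594, 3161) (m = Mul(2594, Rational(-1, 3161)) = Rational(-2594, 3161) ≈ -0.82063)
Function('A')(I, V) = -6 (Function('A')(I, V) = Add(-7, Mul(I, Pow(I, -1))) = Add(-7, 1) = -6)
Add(Add(m, 1333), Function('A')(-18, Add(Mul(4, 0), 1))) = Add(Add(Rational(-2594, 3161), 1333), -6) = Add(Rational(4211019, 3161), -6) = Rational(4192053, 3161)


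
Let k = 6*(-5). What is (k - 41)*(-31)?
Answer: 2201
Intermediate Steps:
k = -30
(k - 41)*(-31) = (-30 - 41)*(-31) = -71*(-31) = 2201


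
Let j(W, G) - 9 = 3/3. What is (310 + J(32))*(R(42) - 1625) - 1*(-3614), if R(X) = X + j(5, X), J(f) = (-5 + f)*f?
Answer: -1843088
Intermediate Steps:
j(W, G) = 10 (j(W, G) = 9 + 3/3 = 9 + 3*(1/3) = 9 + 1 = 10)
J(f) = f*(-5 + f)
R(X) = 10 + X (R(X) = X + 10 = 10 + X)
(310 + J(32))*(R(42) - 1625) - 1*(-3614) = (310 + 32*(-5 + 32))*((10 + 42) - 1625) - 1*(-3614) = (310 + 32*27)*(52 - 1625) + 3614 = (310 + 864)*(-1573) + 3614 = 1174*(-1573) + 3614 = -1846702 + 3614 = -1843088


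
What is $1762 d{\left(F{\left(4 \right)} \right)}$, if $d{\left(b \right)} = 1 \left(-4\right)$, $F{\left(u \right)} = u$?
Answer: $-7048$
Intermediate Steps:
$d{\left(b \right)} = -4$
$1762 d{\left(F{\left(4 \right)} \right)} = 1762 \left(-4\right) = -7048$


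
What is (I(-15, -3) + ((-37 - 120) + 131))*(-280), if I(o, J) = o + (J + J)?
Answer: 13160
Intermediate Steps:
I(o, J) = o + 2*J
(I(-15, -3) + ((-37 - 120) + 131))*(-280) = ((-15 + 2*(-3)) + ((-37 - 120) + 131))*(-280) = ((-15 - 6) + (-157 + 131))*(-280) = (-21 - 26)*(-280) = -47*(-280) = 13160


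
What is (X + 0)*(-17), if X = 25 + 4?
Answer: -493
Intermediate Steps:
X = 29
(X + 0)*(-17) = (29 + 0)*(-17) = 29*(-17) = -493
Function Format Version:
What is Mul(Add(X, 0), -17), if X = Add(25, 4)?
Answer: -493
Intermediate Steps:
X = 29
Mul(Add(X, 0), -17) = Mul(Add(29, 0), -17) = Mul(29, -17) = -493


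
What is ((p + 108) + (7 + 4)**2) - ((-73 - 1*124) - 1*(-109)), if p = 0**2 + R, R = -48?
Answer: 269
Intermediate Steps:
p = -48 (p = 0**2 - 48 = 0 - 48 = -48)
((p + 108) + (7 + 4)**2) - ((-73 - 1*124) - 1*(-109)) = ((-48 + 108) + (7 + 4)**2) - ((-73 - 1*124) - 1*(-109)) = (60 + 11**2) - ((-73 - 124) + 109) = (60 + 121) - (-197 + 109) = 181 - 1*(-88) = 181 + 88 = 269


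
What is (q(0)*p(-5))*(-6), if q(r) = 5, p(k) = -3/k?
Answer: -18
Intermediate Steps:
(q(0)*p(-5))*(-6) = (5*(-3/(-5)))*(-6) = (5*(-3*(-1/5)))*(-6) = (5*(3/5))*(-6) = 3*(-6) = -18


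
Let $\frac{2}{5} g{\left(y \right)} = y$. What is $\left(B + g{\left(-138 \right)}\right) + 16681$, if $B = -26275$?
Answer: $-9939$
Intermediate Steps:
$g{\left(y \right)} = \frac{5 y}{2}$
$\left(B + g{\left(-138 \right)}\right) + 16681 = \left(-26275 + \frac{5}{2} \left(-138\right)\right) + 16681 = \left(-26275 - 345\right) + 16681 = -26620 + 16681 = -9939$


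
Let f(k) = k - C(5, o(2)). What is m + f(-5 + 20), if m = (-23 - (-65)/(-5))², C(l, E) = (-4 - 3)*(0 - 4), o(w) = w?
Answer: 1283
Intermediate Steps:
C(l, E) = 28 (C(l, E) = -7*(-4) = 28)
m = 1296 (m = (-23 - (-65)*(-1)/5)² = (-23 - 13*1)² = (-23 - 13)² = (-36)² = 1296)
f(k) = -28 + k (f(k) = k - 1*28 = k - 28 = -28 + k)
m + f(-5 + 20) = 1296 + (-28 + (-5 + 20)) = 1296 + (-28 + 15) = 1296 - 13 = 1283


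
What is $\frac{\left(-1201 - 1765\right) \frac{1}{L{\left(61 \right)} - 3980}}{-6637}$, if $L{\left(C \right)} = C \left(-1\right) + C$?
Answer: $- \frac{1483}{13207630} \approx -0.00011228$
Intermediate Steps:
$L{\left(C \right)} = 0$ ($L{\left(C \right)} = - C + C = 0$)
$\frac{\left(-1201 - 1765\right) \frac{1}{L{\left(61 \right)} - 3980}}{-6637} = \frac{\left(-1201 - 1765\right) \frac{1}{0 - 3980}}{-6637} = - \frac{2966}{-3980} \left(- \frac{1}{6637}\right) = \left(-2966\right) \left(- \frac{1}{3980}\right) \left(- \frac{1}{6637}\right) = \frac{1483}{1990} \left(- \frac{1}{6637}\right) = - \frac{1483}{13207630}$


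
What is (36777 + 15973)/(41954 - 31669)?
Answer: 10550/2057 ≈ 5.1288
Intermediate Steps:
(36777 + 15973)/(41954 - 31669) = 52750/10285 = 52750*(1/10285) = 10550/2057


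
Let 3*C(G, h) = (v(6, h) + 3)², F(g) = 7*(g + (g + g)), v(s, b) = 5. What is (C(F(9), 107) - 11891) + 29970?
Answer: 54301/3 ≈ 18100.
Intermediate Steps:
F(g) = 21*g (F(g) = 7*(g + 2*g) = 7*(3*g) = 21*g)
C(G, h) = 64/3 (C(G, h) = (5 + 3)²/3 = (⅓)*8² = (⅓)*64 = 64/3)
(C(F(9), 107) - 11891) + 29970 = (64/3 - 11891) + 29970 = -35609/3 + 29970 = 54301/3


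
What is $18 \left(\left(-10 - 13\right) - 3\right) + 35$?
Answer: $-433$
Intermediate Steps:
$18 \left(\left(-10 - 13\right) - 3\right) + 35 = 18 \left(-23 - 3\right) + 35 = 18 \left(-26\right) + 35 = -468 + 35 = -433$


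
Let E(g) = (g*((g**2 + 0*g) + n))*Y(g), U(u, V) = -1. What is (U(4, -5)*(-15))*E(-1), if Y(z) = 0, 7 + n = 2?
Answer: 0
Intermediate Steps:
n = -5 (n = -7 + 2 = -5)
E(g) = 0 (E(g) = (g*((g**2 + 0*g) - 5))*0 = (g*((g**2 + 0) - 5))*0 = (g*(g**2 - 5))*0 = (g*(-5 + g**2))*0 = 0)
(U(4, -5)*(-15))*E(-1) = -1*(-15)*0 = 15*0 = 0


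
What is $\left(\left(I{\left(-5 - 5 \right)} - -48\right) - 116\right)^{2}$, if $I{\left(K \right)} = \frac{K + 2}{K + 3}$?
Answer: $\frac{219024}{49} \approx 4469.9$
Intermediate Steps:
$I{\left(K \right)} = \frac{2 + K}{3 + K}$
$\left(\left(I{\left(-5 - 5 \right)} - -48\right) - 116\right)^{2} = \left(\left(\frac{2 - 10}{3 - 10} - -48\right) - 116\right)^{2} = \left(\left(\frac{2 - 10}{3 - 10} + 48\right) - 116\right)^{2} = \left(\left(\frac{1}{-7} \left(-8\right) + 48\right) - 116\right)^{2} = \left(\left(\left(- \frac{1}{7}\right) \left(-8\right) + 48\right) - 116\right)^{2} = \left(\left(\frac{8}{7} + 48\right) - 116\right)^{2} = \left(\frac{344}{7} - 116\right)^{2} = \left(- \frac{468}{7}\right)^{2} = \frac{219024}{49}$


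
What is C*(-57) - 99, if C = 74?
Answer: -4317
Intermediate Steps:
C*(-57) - 99 = 74*(-57) - 99 = -4218 - 99 = -4317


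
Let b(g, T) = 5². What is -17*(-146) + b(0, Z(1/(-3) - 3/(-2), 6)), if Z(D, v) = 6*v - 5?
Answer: 2507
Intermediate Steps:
Z(D, v) = -5 + 6*v
b(g, T) = 25
-17*(-146) + b(0, Z(1/(-3) - 3/(-2), 6)) = -17*(-146) + 25 = 2482 + 25 = 2507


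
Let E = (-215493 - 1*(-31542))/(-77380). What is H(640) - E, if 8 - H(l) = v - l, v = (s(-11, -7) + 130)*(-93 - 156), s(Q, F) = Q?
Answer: 2342805069/77380 ≈ 30277.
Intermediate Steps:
v = -29631 (v = (-11 + 130)*(-93 - 156) = 119*(-249) = -29631)
H(l) = 29639 + l (H(l) = 8 - (-29631 - l) = 8 + (29631 + l) = 29639 + l)
E = 183951/77380 (E = (-215493 + 31542)*(-1/77380) = -183951*(-1/77380) = 183951/77380 ≈ 2.3772)
H(640) - E = (29639 + 640) - 1*183951/77380 = 30279 - 183951/77380 = 2342805069/77380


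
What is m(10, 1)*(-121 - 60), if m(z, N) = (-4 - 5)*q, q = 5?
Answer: 8145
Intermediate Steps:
m(z, N) = -45 (m(z, N) = (-4 - 5)*5 = -9*5 = -45)
m(10, 1)*(-121 - 60) = -45*(-121 - 60) = -45*(-181) = 8145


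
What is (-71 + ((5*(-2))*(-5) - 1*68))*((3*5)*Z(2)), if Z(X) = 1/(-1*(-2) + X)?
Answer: -1335/4 ≈ -333.75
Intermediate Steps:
Z(X) = 1/(2 + X)
(-71 + ((5*(-2))*(-5) - 1*68))*((3*5)*Z(2)) = (-71 + ((5*(-2))*(-5) - 1*68))*((3*5)/(2 + 2)) = (-71 + (-10*(-5) - 68))*(15/4) = (-71 + (50 - 68))*(15*(¼)) = (-71 - 18)*(15/4) = -89*15/4 = -1335/4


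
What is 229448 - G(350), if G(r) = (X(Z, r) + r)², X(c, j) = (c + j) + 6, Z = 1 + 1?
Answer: -271816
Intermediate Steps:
Z = 2
X(c, j) = 6 + c + j
G(r) = (8 + 2*r)² (G(r) = ((6 + 2 + r) + r)² = ((8 + r) + r)² = (8 + 2*r)²)
229448 - G(350) = 229448 - 4*(4 + 350)² = 229448 - 4*354² = 229448 - 4*125316 = 229448 - 1*501264 = 229448 - 501264 = -271816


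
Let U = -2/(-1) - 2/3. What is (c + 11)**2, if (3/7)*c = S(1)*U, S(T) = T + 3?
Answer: 44521/81 ≈ 549.64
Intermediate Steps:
U = 4/3 (U = -2*(-1) - 2*1/3 = 2 - 2/3 = 4/3 ≈ 1.3333)
S(T) = 3 + T
c = 112/9 (c = 7*((3 + 1)*(4/3))/3 = 7*(4*(4/3))/3 = (7/3)*(16/3) = 112/9 ≈ 12.444)
(c + 11)**2 = (112/9 + 11)**2 = (211/9)**2 = 44521/81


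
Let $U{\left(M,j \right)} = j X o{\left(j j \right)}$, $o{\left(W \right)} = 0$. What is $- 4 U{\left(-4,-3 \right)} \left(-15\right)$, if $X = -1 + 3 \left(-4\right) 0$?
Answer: $0$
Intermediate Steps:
$X = -1$ ($X = -1 - 0 = -1 + 0 = -1$)
$U{\left(M,j \right)} = 0$ ($U{\left(M,j \right)} = j \left(-1\right) 0 = - j 0 = 0$)
$- 4 U{\left(-4,-3 \right)} \left(-15\right) = \left(-4\right) 0 \left(-15\right) = 0 \left(-15\right) = 0$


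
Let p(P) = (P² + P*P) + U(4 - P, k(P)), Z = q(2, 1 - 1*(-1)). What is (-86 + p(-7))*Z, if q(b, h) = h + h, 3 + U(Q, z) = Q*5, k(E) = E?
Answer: 256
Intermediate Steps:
U(Q, z) = -3 + 5*Q (U(Q, z) = -3 + Q*5 = -3 + 5*Q)
q(b, h) = 2*h
Z = 4 (Z = 2*(1 - 1*(-1)) = 2*(1 + 1) = 2*2 = 4)
p(P) = 17 - 5*P + 2*P² (p(P) = (P² + P*P) + (-3 + 5*(4 - P)) = (P² + P²) + (-3 + (20 - 5*P)) = 2*P² + (17 - 5*P) = 17 - 5*P + 2*P²)
(-86 + p(-7))*Z = (-86 + (17 - 5*(-7) + 2*(-7)²))*4 = (-86 + (17 + 35 + 2*49))*4 = (-86 + (17 + 35 + 98))*4 = (-86 + 150)*4 = 64*4 = 256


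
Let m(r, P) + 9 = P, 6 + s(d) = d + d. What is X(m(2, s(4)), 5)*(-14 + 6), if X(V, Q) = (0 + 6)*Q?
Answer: -240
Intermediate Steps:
s(d) = -6 + 2*d (s(d) = -6 + (d + d) = -6 + 2*d)
m(r, P) = -9 + P
X(V, Q) = 6*Q
X(m(2, s(4)), 5)*(-14 + 6) = (6*5)*(-14 + 6) = 30*(-8) = -240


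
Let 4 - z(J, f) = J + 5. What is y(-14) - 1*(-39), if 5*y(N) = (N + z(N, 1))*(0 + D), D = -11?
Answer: 206/5 ≈ 41.200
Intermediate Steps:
z(J, f) = -1 - J (z(J, f) = 4 - (J + 5) = 4 - (5 + J) = 4 + (-5 - J) = -1 - J)
y(N) = 11/5 (y(N) = ((N + (-1 - N))*(0 - 11))/5 = (-1*(-11))/5 = (⅕)*11 = 11/5)
y(-14) - 1*(-39) = 11/5 - 1*(-39) = 11/5 + 39 = 206/5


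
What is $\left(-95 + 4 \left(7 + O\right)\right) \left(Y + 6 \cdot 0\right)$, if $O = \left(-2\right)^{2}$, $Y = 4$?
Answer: $-204$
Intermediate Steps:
$O = 4$
$\left(-95 + 4 \left(7 + O\right)\right) \left(Y + 6 \cdot 0\right) = \left(-95 + 4 \left(7 + 4\right)\right) \left(4 + 6 \cdot 0\right) = \left(-95 + 4 \cdot 11\right) \left(4 + 0\right) = \left(-95 + 44\right) 4 = \left(-51\right) 4 = -204$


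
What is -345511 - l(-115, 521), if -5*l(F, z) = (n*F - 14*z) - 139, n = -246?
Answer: -1706698/5 ≈ -3.4134e+5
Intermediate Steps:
l(F, z) = 139/5 + 14*z/5 + 246*F/5 (l(F, z) = -((-246*F - 14*z) - 139)/5 = -(-139 - 246*F - 14*z)/5 = 139/5 + 14*z/5 + 246*F/5)
-345511 - l(-115, 521) = -345511 - (139/5 + (14/5)*521 + (246/5)*(-115)) = -345511 - (139/5 + 7294/5 - 5658) = -345511 - 1*(-20857/5) = -345511 + 20857/5 = -1706698/5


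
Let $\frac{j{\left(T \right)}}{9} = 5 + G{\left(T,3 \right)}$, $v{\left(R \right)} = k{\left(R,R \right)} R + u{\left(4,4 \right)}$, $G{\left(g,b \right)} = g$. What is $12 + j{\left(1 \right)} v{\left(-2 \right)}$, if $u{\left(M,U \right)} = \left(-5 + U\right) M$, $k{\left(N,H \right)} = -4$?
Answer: $228$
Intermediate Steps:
$u{\left(M,U \right)} = M \left(-5 + U\right)$
$v{\left(R \right)} = -4 - 4 R$ ($v{\left(R \right)} = - 4 R + 4 \left(-5 + 4\right) = - 4 R + 4 \left(-1\right) = - 4 R - 4 = -4 - 4 R$)
$j{\left(T \right)} = 45 + 9 T$ ($j{\left(T \right)} = 9 \left(5 + T\right) = 45 + 9 T$)
$12 + j{\left(1 \right)} v{\left(-2 \right)} = 12 + \left(45 + 9 \cdot 1\right) \left(-4 - -8\right) = 12 + \left(45 + 9\right) \left(-4 + 8\right) = 12 + 54 \cdot 4 = 12 + 216 = 228$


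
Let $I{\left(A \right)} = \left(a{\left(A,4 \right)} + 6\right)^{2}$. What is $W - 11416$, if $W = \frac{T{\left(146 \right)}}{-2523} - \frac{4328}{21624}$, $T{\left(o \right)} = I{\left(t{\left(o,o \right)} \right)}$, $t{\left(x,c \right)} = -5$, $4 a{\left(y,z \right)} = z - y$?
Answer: $- \frac{415226081173}{36371568} \approx -11416.0$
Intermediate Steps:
$a{\left(y,z \right)} = - \frac{y}{4} + \frac{z}{4}$ ($a{\left(y,z \right)} = \frac{z - y}{4} = - \frac{y}{4} + \frac{z}{4}$)
$I{\left(A \right)} = \left(7 - \frac{A}{4}\right)^{2}$ ($I{\left(A \right)} = \left(\left(- \frac{A}{4} + \frac{1}{4} \cdot 4\right) + 6\right)^{2} = \left(\left(- \frac{A}{4} + 1\right) + 6\right)^{2} = \left(\left(1 - \frac{A}{4}\right) + 6\right)^{2} = \left(7 - \frac{A}{4}\right)^{2}$)
$T{\left(o \right)} = \frac{1089}{16}$ ($T{\left(o \right)} = \frac{\left(-28 - 5\right)^{2}}{16} = \frac{\left(-33\right)^{2}}{16} = \frac{1}{16} \cdot 1089 = \frac{1089}{16}$)
$W = - \frac{8260885}{36371568}$ ($W = \frac{1089}{16 \left(-2523\right)} - \frac{4328}{21624} = \frac{1089}{16} \left(- \frac{1}{2523}\right) - \frac{541}{2703} = - \frac{363}{13456} - \frac{541}{2703} = - \frac{8260885}{36371568} \approx -0.22712$)
$W - 11416 = - \frac{8260885}{36371568} - 11416 = - \frac{415226081173}{36371568}$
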